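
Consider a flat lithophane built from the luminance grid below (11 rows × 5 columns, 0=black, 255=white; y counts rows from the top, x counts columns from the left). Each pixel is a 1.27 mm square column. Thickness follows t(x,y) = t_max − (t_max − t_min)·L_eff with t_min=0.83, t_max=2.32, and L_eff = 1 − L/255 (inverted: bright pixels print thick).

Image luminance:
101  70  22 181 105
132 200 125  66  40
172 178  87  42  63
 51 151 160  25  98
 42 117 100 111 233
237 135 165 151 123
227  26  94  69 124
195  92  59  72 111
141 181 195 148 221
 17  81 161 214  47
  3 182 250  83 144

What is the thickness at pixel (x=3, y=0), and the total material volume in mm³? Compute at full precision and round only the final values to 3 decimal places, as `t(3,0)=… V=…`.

t(3,0)=1.888 V=136.018

span = t_max - t_min = 2.32 - 0.83 = 1.490
L(3,0) = 181, L_eff = 1 - 181/255 = 0.290196 (inverted)
t(3,0) = 2.32 - 1.490·0.290196 = 1.888
Σt over all 11·5 pixels = 430091/5100 ≈ 84.3315686
V = pitch²·Σt = 1.27²·430091/5100 = 136.018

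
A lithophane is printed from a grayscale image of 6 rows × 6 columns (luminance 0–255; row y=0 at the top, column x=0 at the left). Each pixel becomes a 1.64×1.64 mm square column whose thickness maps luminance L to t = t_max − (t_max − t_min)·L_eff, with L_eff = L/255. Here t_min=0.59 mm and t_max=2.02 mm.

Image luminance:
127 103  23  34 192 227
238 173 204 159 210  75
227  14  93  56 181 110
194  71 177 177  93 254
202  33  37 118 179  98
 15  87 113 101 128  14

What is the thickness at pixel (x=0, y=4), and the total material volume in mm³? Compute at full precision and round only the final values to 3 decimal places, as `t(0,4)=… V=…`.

span = t_max - t_min = 2.02 - 0.59 = 1.430
L(0,4) = 202, L_eff = 202/255 = 0.792157
t(0,4) = 2.02 - 1.430·0.792157 = 0.887
Σt over all 6·6 pixels = 1205569/25500 ≈ 47.2772157
V = pitch²·Σt = 1.64²·1205569/25500 = 127.157

t(0,4)=0.887 V=127.157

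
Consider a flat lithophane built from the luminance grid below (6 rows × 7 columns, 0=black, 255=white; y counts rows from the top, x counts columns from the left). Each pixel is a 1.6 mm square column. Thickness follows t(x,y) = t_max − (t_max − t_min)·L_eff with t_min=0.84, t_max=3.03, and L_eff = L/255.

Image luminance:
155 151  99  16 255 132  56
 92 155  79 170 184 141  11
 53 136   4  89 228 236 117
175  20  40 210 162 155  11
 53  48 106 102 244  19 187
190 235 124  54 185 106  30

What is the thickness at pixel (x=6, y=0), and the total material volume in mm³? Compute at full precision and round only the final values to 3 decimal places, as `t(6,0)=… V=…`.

t(6,0)=2.549 V=215.526

span = t_max - t_min = 3.03 - 0.84 = 2.190
L(6,0) = 56, L_eff = 56/255 = 0.219608
t(6,0) = 3.03 - 2.190·0.219608 = 2.549
Σt over all 6·7 pixels = 84.19
V = pitch²·Σt = 1.6²·84.19 = 215.526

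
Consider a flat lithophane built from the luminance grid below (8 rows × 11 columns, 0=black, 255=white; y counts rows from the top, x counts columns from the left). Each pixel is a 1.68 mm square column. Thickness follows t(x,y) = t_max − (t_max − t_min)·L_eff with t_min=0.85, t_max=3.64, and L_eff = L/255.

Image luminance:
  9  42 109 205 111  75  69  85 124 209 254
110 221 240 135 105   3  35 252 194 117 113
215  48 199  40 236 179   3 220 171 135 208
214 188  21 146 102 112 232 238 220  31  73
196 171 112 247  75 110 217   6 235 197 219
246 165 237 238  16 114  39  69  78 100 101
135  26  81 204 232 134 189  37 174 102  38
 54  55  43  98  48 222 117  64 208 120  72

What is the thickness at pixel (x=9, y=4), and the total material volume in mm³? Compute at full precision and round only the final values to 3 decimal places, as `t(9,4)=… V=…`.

t(9,4)=1.485 V=543.110

span = t_max - t_min = 3.64 - 0.85 = 2.790
L(9,4) = 197, L_eff = 197/255 = 0.772549
t(9,4) = 3.64 - 2.790·0.772549 = 1.485
Σt over all 8·11 pixels = 1635643/8500 ≈ 192.4285882
V = pitch²·Σt = 1.68²·1635643/8500 = 543.110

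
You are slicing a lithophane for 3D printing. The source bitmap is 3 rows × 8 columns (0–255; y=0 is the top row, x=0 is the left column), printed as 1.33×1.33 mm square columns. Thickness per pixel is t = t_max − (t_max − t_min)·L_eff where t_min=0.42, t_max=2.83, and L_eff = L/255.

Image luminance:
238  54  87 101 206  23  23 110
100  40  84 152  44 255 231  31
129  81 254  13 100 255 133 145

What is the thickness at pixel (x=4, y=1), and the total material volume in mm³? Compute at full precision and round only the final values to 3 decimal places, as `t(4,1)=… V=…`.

span = t_max - t_min = 2.83 - 0.42 = 2.410
L(4,1) = 44, L_eff = 44/255 = 0.172549
t(4,1) = 2.83 - 2.410·0.172549 = 2.414
Σt over all 3·8 pixels = 345237/8500 ≈ 40.6161176
V = pitch²·Σt = 1.33²·345237/8500 = 71.846

t(4,1)=2.414 V=71.846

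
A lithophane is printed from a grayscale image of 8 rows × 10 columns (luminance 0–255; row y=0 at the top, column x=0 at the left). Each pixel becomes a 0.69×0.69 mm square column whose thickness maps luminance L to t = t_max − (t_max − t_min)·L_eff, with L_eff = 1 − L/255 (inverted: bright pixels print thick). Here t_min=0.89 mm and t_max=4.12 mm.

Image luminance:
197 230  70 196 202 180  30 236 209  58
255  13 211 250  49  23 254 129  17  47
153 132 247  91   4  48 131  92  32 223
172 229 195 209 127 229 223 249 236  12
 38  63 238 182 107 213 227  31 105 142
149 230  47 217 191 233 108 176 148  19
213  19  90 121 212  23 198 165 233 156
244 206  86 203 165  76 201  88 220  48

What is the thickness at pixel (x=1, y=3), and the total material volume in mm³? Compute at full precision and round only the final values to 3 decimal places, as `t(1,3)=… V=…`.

t(1,3)=3.791 V=104.583

span = t_max - t_min = 4.12 - 0.89 = 3.230
L(1,3) = 229, L_eff = 1 - 229/255 = 0.101961 (inverted)
t(1,3) = 4.12 - 3.230·0.101961 = 3.791
Σt over all 8·10 pixels = 219.666
V = pitch²·Σt = 0.69²·219.666 = 104.583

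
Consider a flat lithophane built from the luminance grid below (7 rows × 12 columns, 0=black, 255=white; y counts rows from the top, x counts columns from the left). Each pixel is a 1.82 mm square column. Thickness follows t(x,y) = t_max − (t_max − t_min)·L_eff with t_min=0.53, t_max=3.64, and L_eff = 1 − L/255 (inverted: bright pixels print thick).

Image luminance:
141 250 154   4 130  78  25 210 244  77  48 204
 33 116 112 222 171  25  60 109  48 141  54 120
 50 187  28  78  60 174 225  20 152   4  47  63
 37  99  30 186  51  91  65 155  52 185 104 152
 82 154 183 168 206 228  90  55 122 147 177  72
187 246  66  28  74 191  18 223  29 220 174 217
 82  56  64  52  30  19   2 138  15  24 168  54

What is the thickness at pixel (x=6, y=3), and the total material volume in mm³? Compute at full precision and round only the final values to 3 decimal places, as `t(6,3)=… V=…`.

span = t_max - t_min = 3.64 - 0.53 = 3.110
L(6,3) = 65, L_eff = 1 - 65/255 = 0.745098 (inverted)
t(6,3) = 3.64 - 3.110·0.745098 = 1.323
Σt over all 7·12 pixels = 331276/2125 ≈ 155.8945882
V = pitch²·Σt = 1.82²·331276/2125 = 516.385

t(6,3)=1.323 V=516.385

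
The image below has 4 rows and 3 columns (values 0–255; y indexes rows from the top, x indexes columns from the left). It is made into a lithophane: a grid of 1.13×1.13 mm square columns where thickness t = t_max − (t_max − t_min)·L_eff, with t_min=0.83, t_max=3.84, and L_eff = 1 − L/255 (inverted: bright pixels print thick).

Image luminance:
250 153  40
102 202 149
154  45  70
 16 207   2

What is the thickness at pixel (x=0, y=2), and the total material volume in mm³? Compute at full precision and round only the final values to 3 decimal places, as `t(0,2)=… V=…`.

span = t_max - t_min = 3.84 - 0.83 = 3.010
L(0,2) = 154, L_eff = 1 - 154/255 = 0.396078 (inverted)
t(0,2) = 3.84 - 3.010·0.396078 = 2.648
Σt over all 4·3 pixels = 67237/2550 ≈ 26.3674510
V = pitch²·Σt = 1.13²·67237/2550 = 33.669

t(0,2)=2.648 V=33.669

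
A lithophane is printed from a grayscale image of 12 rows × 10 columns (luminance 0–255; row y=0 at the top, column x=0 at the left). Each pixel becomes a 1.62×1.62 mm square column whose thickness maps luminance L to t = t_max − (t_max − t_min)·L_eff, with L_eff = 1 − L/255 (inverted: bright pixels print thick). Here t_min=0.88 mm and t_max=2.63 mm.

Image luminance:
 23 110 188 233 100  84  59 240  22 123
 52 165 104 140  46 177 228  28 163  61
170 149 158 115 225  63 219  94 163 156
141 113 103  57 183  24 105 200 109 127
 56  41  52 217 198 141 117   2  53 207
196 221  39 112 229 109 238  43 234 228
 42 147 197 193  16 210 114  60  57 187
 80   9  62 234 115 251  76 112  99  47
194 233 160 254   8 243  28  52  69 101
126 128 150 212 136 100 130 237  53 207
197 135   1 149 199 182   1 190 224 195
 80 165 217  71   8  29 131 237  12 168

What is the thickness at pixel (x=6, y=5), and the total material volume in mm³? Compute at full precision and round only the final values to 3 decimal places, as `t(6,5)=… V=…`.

span = t_max - t_min = 2.63 - 0.88 = 1.750
L(6,5) = 238, L_eff = 1 - 238/255 = 0.066667 (inverted)
t(6,5) = 2.63 - 1.750·0.066667 = 2.513
Σt over all 12·10 pixels = 216023/1020 ≈ 211.7872549
V = pitch²·Σt = 1.62²·216023/1020 = 555.814

t(6,5)=2.513 V=555.814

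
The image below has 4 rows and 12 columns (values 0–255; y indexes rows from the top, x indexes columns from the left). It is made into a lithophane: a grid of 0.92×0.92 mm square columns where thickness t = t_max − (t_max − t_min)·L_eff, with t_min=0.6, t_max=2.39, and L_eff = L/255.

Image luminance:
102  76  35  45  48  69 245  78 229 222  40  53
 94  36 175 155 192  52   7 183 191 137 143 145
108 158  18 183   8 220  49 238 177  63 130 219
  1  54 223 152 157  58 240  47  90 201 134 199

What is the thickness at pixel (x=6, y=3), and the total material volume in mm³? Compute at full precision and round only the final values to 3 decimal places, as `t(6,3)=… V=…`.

span = t_max - t_min = 2.39 - 0.6 = 1.790
L(6,3) = 240, L_eff = 240/255 = 0.941176
t(6,3) = 2.39 - 1.790·0.941176 = 0.705
Σt over all 4·12 pixels = 1873019/25500 ≈ 73.4517255
V = pitch²·Σt = 0.92²·1873019/25500 = 62.170

t(6,3)=0.705 V=62.170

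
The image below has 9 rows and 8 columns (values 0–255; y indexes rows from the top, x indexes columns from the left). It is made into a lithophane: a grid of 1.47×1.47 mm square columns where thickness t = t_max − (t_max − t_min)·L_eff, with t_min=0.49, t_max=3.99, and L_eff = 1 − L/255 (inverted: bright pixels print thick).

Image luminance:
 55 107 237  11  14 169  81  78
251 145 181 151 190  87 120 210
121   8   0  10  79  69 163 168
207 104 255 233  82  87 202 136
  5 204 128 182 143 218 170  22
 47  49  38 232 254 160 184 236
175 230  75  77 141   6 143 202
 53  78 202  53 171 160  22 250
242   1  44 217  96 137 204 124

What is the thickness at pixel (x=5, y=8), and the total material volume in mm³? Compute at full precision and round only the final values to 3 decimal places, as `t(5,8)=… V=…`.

span = t_max - t_min = 3.99 - 0.49 = 3.500
L(5,8) = 137, L_eff = 1 - 137/255 = 0.462745 (inverted)
t(5,8) = 3.99 - 3.500·0.462745 = 2.370
Σt over all 9·8 pixels = 209237/1275 ≈ 164.1074510
V = pitch²·Σt = 1.47²·209237/1275 = 354.620

t(5,8)=2.370 V=354.620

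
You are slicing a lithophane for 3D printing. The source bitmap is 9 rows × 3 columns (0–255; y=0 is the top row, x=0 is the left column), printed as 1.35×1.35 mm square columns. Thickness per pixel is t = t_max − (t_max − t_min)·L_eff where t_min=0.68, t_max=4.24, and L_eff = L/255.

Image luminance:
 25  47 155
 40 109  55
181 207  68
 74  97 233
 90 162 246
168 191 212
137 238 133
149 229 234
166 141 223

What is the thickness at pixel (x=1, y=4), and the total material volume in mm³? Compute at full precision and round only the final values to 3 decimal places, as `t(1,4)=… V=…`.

t(1,4)=1.978 V=106.611

span = t_max - t_min = 4.24 - 0.68 = 3.560
L(1,4) = 162, L_eff = 162/255 = 0.635294
t(1,4) = 4.24 - 3.560·0.635294 = 1.978
Σt over all 9·3 pixels = 74584/1275 ≈ 58.4972549
V = pitch²·Σt = 1.35²·74584/1275 = 106.611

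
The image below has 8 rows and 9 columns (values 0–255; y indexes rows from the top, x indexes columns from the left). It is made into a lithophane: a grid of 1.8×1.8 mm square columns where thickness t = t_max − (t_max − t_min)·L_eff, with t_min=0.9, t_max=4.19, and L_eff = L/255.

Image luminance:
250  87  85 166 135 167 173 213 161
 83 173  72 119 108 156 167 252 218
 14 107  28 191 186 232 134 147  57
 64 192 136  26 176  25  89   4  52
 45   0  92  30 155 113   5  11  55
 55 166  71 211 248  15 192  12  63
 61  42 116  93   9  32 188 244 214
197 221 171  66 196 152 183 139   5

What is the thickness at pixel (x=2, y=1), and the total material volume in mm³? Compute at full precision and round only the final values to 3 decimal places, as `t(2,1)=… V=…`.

span = t_max - t_min = 4.19 - 0.9 = 3.290
L(2,1) = 72, L_eff = 72/255 = 0.282353
t(2,1) = 4.19 - 3.290·0.282353 = 3.261
Σt over all 8·9 pixels = 4892063/25500 ≈ 191.8456078
V = pitch²·Σt = 1.8²·4892063/25500 = 621.580

t(2,1)=3.261 V=621.580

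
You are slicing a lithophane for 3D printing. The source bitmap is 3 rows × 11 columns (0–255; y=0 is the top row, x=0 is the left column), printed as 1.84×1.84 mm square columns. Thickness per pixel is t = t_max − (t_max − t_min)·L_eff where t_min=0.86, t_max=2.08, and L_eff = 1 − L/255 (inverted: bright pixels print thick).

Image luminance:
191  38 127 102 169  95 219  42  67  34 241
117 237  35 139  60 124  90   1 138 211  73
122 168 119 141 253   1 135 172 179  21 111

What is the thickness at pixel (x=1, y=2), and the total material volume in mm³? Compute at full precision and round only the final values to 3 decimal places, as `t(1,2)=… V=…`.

t(1,2)=1.664 V=160.421

span = t_max - t_min = 2.08 - 0.86 = 1.220
L(1,2) = 168, L_eff = 1 - 168/255 = 0.341176 (inverted)
t(1,2) = 2.08 - 1.220·0.341176 = 1.664
Σt over all 3·11 pixels = 201379/4250 ≈ 47.3832941
V = pitch²·Σt = 1.84²·201379/4250 = 160.421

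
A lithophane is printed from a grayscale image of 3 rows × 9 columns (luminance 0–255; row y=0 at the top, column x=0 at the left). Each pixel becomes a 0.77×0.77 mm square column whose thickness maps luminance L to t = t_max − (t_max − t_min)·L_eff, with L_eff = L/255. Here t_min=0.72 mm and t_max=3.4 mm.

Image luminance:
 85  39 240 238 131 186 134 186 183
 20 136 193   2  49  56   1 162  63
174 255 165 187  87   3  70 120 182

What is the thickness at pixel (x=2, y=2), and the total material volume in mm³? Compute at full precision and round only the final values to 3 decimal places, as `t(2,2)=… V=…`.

span = t_max - t_min = 3.4 - 0.72 = 2.680
L(2,2) = 165, L_eff = 165/255 = 0.647059
t(2,2) = 3.4 - 2.680·0.647059 = 1.666
Σt over all 3·9 pixels = 360976/6375 ≈ 56.6236863
V = pitch²·Σt = 0.77²·360976/6375 = 33.572

t(2,2)=1.666 V=33.572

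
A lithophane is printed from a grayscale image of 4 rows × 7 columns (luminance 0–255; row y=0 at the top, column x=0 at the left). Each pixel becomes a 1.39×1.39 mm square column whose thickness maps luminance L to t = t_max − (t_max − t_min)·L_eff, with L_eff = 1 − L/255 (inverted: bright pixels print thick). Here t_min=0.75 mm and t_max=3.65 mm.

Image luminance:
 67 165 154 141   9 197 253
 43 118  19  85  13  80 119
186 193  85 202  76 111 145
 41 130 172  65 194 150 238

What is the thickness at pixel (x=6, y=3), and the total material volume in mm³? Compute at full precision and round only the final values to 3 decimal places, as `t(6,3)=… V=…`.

span = t_max - t_min = 3.65 - 0.75 = 2.900
L(6,3) = 238, L_eff = 1 - 238/255 = 0.066667 (inverted)
t(6,3) = 3.65 - 2.900·0.066667 = 3.457
Σt over all 4·7 pixels = 9037/150 ≈ 60.2466667
V = pitch²·Σt = 1.39²·9037/150 = 116.403

t(6,3)=3.457 V=116.403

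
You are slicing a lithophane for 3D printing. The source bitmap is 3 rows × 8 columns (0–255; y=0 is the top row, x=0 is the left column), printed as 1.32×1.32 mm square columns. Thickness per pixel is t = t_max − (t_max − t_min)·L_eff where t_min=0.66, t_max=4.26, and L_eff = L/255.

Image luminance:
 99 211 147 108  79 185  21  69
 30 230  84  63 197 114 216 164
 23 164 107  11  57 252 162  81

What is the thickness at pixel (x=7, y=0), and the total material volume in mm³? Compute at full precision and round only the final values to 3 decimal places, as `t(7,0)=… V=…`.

span = t_max - t_min = 4.26 - 0.66 = 3.600
L(7,0) = 69, L_eff = 69/255 = 0.270588
t(7,0) = 4.26 - 3.600·0.270588 = 3.286
Σt over all 3·8 pixels = 26208/425 ≈ 61.6658824
V = pitch²·Σt = 1.32²·26208/425 = 107.447

t(7,0)=3.286 V=107.447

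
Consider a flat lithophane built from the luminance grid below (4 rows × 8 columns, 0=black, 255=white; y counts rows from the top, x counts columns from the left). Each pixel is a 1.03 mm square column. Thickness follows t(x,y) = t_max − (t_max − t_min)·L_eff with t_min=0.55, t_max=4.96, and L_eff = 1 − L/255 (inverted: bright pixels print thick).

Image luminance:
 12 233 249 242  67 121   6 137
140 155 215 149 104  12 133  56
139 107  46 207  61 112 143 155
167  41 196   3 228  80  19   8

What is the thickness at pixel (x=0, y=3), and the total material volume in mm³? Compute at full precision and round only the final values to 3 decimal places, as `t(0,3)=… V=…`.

span = t_max - t_min = 4.96 - 0.55 = 4.410
L(0,3) = 167, L_eff = 1 - 167/255 = 0.345098 (inverted)
t(0,3) = 4.96 - 4.410·0.345098 = 3.438
Σt over all 4·8 pixels = 699821/8500 ≈ 82.3318824
V = pitch²·Σt = 1.03²·699821/8500 = 87.346

t(0,3)=3.438 V=87.346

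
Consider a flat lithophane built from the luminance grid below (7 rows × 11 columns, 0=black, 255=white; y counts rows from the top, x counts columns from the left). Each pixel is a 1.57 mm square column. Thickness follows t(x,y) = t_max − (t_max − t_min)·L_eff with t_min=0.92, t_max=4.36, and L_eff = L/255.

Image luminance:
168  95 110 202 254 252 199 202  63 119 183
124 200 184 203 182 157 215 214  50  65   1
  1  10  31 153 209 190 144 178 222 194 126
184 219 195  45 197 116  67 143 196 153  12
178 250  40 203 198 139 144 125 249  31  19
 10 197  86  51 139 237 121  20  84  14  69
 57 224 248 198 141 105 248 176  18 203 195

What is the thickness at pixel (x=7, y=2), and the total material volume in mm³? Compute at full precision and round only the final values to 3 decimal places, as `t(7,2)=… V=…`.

t(7,2)=1.959 V=466.932

span = t_max - t_min = 4.36 - 0.92 = 3.440
L(7,2) = 178, L_eff = 178/255 = 0.698039
t(7,2) = 4.36 - 3.440·0.698039 = 1.959
Σt over all 7·11 pixels = 1207631/6375 ≈ 189.4323137
V = pitch²·Σt = 1.57²·1207631/6375 = 466.932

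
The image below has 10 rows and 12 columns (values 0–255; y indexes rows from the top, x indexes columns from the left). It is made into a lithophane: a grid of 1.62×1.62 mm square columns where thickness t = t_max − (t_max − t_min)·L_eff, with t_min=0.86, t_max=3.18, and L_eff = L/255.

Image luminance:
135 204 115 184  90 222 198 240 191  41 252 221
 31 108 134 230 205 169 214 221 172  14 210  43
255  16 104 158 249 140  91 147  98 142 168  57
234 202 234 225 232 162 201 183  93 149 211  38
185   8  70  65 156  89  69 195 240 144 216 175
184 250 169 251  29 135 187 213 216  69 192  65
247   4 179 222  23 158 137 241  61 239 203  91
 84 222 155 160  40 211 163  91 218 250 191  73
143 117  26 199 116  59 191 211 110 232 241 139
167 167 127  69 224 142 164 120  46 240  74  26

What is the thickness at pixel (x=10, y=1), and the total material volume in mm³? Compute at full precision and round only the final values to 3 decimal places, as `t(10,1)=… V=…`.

t(10,1)=1.269 V=566.482

span = t_max - t_min = 3.18 - 0.86 = 2.320
L(10,1) = 210, L_eff = 210/255 = 0.823529
t(10,1) = 3.18 - 2.320·0.823529 = 1.269
Σt over all 10·12 pixels = 1376056/6375 ≈ 215.8519216
V = pitch²·Σt = 1.62²·1376056/6375 = 566.482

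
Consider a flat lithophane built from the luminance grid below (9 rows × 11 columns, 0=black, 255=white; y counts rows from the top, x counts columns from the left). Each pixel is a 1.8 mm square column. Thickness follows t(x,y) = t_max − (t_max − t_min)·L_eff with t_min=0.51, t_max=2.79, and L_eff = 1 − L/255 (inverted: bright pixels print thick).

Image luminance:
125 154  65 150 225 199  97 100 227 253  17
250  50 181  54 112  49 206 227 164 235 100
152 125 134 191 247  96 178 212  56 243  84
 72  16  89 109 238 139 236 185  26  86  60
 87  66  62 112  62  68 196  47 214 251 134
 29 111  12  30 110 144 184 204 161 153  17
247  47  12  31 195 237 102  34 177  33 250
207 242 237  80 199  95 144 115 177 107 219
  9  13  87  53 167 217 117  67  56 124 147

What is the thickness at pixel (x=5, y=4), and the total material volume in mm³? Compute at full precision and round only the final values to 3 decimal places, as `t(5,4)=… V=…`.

span = t_max - t_min = 2.79 - 0.51 = 2.280
L(5,4) = 68, L_eff = 1 - 68/255 = 0.733333 (inverted)
t(5,4) = 2.79 - 2.280·0.733333 = 1.118
Σt over all 9·11 pixels = 1410477/8500 ≈ 165.9384706
V = pitch²·Σt = 1.8²·1410477/8500 = 537.641

t(5,4)=1.118 V=537.641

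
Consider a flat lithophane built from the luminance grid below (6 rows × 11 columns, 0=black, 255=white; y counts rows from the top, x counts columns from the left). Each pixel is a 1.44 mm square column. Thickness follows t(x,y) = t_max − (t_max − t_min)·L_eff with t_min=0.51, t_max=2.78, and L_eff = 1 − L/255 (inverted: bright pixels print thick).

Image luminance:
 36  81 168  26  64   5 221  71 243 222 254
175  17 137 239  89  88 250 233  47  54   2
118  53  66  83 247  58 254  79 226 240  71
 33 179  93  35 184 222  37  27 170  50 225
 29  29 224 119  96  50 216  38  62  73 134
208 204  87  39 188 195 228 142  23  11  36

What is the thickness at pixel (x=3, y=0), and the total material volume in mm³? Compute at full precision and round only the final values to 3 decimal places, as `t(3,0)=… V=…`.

span = t_max - t_min = 2.78 - 0.51 = 2.270
L(3,0) = 26, L_eff = 1 - 26/255 = 0.898039 (inverted)
t(3,0) = 2.78 - 2.270·0.898039 = 0.741
Σt over all 6·11 pixels = 2652311/25500 ≈ 104.0121961
V = pitch²·Σt = 1.44²·2652311/25500 = 215.680

t(3,0)=0.741 V=215.680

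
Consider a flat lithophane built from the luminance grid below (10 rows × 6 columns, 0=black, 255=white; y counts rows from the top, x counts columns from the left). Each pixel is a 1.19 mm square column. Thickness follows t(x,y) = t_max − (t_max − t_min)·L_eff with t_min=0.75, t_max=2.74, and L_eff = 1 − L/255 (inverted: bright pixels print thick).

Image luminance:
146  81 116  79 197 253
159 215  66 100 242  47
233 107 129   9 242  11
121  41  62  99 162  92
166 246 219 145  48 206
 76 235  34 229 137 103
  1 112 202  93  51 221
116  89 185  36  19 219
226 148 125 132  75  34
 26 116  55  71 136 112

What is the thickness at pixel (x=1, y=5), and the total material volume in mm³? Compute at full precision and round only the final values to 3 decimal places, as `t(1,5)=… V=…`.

span = t_max - t_min = 2.74 - 0.75 = 1.990
L(1,5) = 235, L_eff = 1 - 235/255 = 0.078431 (inverted)
t(1,5) = 2.74 - 1.990·0.078431 = 2.584
Σt over all 10·6 pixels = 2630647/25500 ≈ 103.1626275
V = pitch²·Σt = 1.19²·2630647/25500 = 146.089

t(1,5)=2.584 V=146.089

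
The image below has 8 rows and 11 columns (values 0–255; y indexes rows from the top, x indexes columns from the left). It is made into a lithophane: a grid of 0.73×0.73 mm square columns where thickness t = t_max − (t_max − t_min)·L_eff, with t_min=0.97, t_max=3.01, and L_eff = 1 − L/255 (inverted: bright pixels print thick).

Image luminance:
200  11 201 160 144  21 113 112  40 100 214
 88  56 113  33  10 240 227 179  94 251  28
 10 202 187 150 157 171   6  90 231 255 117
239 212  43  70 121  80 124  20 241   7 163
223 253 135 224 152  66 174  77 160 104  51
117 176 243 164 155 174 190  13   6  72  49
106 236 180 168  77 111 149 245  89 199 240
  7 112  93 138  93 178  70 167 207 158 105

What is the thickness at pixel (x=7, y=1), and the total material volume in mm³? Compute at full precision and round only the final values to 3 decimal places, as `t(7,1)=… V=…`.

t(7,1)=2.402 V=95.099

span = t_max - t_min = 3.01 - 0.97 = 2.040
L(7,1) = 179, L_eff = 1 - 179/255 = 0.298039 (inverted)
t(7,1) = 3.01 - 2.040·0.298039 = 2.402
Σt over all 8·11 pixels = 178.456
V = pitch²·Σt = 0.73²·178.456 = 95.099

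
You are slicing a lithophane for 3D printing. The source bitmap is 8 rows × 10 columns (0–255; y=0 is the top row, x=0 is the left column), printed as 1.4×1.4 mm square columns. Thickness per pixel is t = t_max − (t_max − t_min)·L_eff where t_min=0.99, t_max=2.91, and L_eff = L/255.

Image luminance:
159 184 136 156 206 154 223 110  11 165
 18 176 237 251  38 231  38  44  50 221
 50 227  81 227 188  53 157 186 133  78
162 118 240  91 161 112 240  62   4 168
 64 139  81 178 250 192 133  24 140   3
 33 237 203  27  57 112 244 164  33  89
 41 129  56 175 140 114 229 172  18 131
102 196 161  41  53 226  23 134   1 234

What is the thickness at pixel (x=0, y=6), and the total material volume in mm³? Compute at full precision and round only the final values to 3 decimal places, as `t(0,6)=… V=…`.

t(0,6)=2.601 V=303.915

span = t_max - t_min = 2.91 - 0.99 = 1.920
L(0,6) = 41, L_eff = 41/255 = 0.160784
t(0,6) = 2.91 - 1.920·0.160784 = 2.601
Σt over all 8·10 pixels = 2636/17 ≈ 155.0588235
V = pitch²·Σt = 1.4²·2636/17 = 303.915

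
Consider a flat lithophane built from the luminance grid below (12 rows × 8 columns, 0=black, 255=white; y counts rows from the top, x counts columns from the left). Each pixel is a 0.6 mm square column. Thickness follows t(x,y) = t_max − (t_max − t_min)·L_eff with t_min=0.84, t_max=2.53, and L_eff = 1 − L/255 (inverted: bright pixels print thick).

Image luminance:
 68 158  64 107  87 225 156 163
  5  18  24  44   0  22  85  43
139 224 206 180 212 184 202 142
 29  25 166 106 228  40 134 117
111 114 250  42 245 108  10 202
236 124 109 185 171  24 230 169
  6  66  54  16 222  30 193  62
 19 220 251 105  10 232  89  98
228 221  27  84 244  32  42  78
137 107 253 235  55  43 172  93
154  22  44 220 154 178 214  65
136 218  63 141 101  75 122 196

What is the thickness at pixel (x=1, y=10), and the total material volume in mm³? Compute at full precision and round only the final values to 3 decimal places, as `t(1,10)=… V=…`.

span = t_max - t_min = 2.53 - 0.84 = 1.690
L(1,10) = 22, L_eff = 1 - 22/255 = 0.913725 (inverted)
t(1,10) = 2.53 - 1.690·0.913725 = 0.986
Σt over all 12·8 pixels = 67396/425 ≈ 158.5788235
V = pitch²·Σt = 0.6²·67396/425 = 57.088

t(1,10)=0.986 V=57.088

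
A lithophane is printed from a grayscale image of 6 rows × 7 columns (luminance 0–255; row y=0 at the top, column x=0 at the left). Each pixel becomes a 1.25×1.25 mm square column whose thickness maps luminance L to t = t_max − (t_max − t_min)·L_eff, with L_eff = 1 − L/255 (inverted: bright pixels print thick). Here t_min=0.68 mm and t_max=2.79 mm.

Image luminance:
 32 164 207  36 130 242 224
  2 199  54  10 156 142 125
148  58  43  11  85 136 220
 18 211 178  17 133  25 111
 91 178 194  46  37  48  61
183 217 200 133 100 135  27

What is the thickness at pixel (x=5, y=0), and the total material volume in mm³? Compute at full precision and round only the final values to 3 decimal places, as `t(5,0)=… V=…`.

span = t_max - t_min = 2.79 - 0.68 = 2.110
L(5,0) = 242, L_eff = 1 - 242/255 = 0.050980 (inverted)
t(5,0) = 2.79 - 2.110·0.050980 = 2.682
Σt over all 6·7 pixels = 578039/8500 ≈ 68.0045882
V = pitch²·Σt = 1.25²·578039/8500 = 106.257

t(5,0)=2.682 V=106.257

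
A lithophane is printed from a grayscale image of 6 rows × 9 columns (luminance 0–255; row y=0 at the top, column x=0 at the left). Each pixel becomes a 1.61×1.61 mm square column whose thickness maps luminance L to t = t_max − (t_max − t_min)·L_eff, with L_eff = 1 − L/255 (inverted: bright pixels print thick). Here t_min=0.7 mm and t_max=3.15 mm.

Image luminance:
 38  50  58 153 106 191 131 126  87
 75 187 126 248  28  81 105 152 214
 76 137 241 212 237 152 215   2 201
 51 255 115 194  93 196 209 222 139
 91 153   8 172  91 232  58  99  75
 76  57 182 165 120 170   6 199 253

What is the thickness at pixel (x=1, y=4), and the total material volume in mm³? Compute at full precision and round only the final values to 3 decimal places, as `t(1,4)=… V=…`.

t(1,4)=2.170 V=280.033

span = t_max - t_min = 3.15 - 0.7 = 2.450
L(1,4) = 153, L_eff = 1 - 153/255 = 0.400000 (inverted)
t(1,4) = 3.15 - 2.450·0.400000 = 2.170
Σt over all 6·9 pixels = 3241/30 ≈ 108.0333333
V = pitch²·Σt = 1.61²·3241/30 = 280.033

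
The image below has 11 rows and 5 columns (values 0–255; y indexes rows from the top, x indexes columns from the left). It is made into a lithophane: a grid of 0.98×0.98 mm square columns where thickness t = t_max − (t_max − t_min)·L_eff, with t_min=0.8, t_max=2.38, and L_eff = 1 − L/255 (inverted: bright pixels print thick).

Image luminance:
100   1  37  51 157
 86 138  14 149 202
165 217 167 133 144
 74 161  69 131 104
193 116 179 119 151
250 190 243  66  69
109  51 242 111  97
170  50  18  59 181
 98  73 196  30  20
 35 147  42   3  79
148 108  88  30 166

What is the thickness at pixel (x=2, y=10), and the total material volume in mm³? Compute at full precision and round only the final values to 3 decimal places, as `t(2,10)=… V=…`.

t(2,10)=1.345 V=79.313

span = t_max - t_min = 2.38 - 0.8 = 1.580
L(2,10) = 88, L_eff = 1 - 88/255 = 0.654902 (inverted)
t(2,10) = 2.38 - 1.580·0.654902 = 1.345
Σt over all 11·5 pixels = 1052933/12750 ≈ 82.5829804
V = pitch²·Σt = 0.98²·1052933/12750 = 79.313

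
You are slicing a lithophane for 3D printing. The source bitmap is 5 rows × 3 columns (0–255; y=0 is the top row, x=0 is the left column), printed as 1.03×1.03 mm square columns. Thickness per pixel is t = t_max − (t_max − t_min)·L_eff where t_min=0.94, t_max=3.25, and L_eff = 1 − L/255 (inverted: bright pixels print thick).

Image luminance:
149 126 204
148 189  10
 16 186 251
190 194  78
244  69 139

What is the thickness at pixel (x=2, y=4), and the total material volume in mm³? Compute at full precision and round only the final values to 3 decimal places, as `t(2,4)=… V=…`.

span = t_max - t_min = 3.25 - 0.94 = 2.310
L(2,4) = 139, L_eff = 1 - 139/255 = 0.454902 (inverted)
t(2,4) = 3.25 - 2.310·0.454902 = 2.199
Σt over all 5·3 pixels = 33.966
V = pitch²·Σt = 1.03²·33.966 = 36.035

t(2,4)=2.199 V=36.035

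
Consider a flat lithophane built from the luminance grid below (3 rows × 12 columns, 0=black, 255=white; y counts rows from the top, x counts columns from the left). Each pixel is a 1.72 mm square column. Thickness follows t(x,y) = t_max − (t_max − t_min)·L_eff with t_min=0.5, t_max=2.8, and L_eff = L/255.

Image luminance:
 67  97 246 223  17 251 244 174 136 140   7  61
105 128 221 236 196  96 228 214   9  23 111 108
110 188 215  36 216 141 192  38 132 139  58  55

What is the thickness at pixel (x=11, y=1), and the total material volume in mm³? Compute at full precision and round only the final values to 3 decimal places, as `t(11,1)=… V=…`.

t(11,1)=1.826 V=168.578

span = t_max - t_min = 2.8 - 0.5 = 2.300
L(11,1) = 108, L_eff = 108/255 = 0.423529
t(11,1) = 2.8 - 2.300·0.423529 = 1.826
Σt over all 3·12 pixels = 72653/1275 ≈ 56.9827451
V = pitch²·Σt = 1.72²·72653/1275 = 168.578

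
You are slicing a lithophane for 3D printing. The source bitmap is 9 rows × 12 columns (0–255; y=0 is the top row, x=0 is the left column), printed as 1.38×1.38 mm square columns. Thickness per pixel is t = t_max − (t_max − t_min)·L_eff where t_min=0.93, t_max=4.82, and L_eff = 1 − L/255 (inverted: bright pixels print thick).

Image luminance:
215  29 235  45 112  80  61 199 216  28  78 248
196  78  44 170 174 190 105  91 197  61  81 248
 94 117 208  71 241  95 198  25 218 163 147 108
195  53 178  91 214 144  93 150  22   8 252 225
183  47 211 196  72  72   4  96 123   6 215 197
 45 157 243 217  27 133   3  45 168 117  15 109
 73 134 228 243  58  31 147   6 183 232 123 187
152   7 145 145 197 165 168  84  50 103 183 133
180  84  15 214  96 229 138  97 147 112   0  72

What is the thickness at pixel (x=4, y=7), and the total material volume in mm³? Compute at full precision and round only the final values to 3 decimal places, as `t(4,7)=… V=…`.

t(4,7)=3.935 V=590.822

span = t_max - t_min = 4.82 - 0.93 = 3.890
L(4,7) = 197, L_eff = 1 - 197/255 = 0.227451 (inverted)
t(4,7) = 4.82 - 3.890·0.227451 = 3.935
Σt over all 9·12 pixels = 465361/1500 ≈ 310.2406667
V = pitch²·Σt = 1.38²·465361/1500 = 590.822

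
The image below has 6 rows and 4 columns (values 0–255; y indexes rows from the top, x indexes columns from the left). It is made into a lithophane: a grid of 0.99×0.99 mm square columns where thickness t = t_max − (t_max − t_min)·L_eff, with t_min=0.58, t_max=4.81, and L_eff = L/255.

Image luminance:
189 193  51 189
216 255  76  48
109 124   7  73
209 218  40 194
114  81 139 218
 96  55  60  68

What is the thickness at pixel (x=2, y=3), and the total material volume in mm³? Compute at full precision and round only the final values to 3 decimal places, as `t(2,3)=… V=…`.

span = t_max - t_min = 4.81 - 0.58 = 4.230
L(2,3) = 40, L_eff = 40/255 = 0.156863
t(2,3) = 4.81 - 4.230·0.156863 = 4.146
Σt over all 6·4 pixels = 277569/4250 ≈ 65.3103529
V = pitch²·Σt = 0.99²·277569/4250 = 64.011

t(2,3)=4.146 V=64.011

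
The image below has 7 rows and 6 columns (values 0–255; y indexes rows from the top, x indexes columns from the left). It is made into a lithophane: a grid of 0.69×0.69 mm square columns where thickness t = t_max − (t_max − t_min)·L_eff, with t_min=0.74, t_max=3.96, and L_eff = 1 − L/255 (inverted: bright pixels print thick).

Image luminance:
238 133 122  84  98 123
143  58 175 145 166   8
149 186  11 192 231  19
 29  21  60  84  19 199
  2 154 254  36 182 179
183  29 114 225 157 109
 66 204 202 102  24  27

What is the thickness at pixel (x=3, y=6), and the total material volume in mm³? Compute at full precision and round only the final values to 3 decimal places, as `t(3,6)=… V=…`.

span = t_max - t_min = 3.96 - 0.74 = 3.220
L(3,6) = 102, L_eff = 1 - 102/255 = 0.600000 (inverted)
t(3,6) = 3.96 - 3.220·0.600000 = 2.028
Σt over all 7·6 pixels = 595966/6375 ≈ 93.4848627
V = pitch²·Σt = 0.69²·595966/6375 = 44.508

t(3,6)=2.028 V=44.508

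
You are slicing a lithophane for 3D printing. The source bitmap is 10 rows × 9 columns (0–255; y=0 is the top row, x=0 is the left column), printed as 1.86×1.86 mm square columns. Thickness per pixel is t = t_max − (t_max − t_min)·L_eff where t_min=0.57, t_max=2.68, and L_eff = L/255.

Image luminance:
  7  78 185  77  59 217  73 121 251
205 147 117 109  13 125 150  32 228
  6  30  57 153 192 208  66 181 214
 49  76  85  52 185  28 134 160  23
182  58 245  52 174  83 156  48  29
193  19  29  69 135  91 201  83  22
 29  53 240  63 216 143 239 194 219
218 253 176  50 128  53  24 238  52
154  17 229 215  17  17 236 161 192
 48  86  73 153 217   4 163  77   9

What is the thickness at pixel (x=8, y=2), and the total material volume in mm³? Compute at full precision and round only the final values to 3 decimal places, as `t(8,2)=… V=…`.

t(8,2)=0.909 V=530.499

span = t_max - t_min = 2.68 - 0.57 = 2.110
L(8,2) = 214, L_eff = 214/255 = 0.839216
t(8,2) = 2.68 - 2.110·0.839216 = 0.909
Σt over all 10·9 pixels = 1955101/12750 ≈ 153.3412549
V = pitch²·Σt = 1.86²·1955101/12750 = 530.499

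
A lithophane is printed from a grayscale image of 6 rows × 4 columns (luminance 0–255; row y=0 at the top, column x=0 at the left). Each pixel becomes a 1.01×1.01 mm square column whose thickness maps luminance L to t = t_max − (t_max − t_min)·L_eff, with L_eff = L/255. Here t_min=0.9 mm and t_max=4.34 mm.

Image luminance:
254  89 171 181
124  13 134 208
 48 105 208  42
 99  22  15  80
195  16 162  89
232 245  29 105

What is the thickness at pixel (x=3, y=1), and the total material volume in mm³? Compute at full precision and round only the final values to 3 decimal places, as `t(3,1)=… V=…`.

t(3,1)=1.534 V=66.814

span = t_max - t_min = 4.34 - 0.9 = 3.440
L(3,1) = 208, L_eff = 208/255 = 0.815686
t(3,1) = 4.34 - 3.440·0.815686 = 1.534
Σt over all 6·4 pixels = 417544/6375 ≈ 65.4970980
V = pitch²·Σt = 1.01²·417544/6375 = 66.814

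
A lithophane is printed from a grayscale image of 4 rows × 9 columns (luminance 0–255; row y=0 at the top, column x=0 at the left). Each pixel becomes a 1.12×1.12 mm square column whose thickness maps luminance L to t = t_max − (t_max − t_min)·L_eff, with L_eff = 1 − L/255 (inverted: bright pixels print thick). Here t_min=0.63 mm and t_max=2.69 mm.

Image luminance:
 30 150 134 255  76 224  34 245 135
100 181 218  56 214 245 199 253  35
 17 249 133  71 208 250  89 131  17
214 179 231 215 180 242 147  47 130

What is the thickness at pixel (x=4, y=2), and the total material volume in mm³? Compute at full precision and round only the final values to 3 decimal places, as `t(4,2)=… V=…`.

span = t_max - t_min = 2.69 - 0.63 = 2.060
L(4,2) = 208, L_eff = 1 - 208/255 = 0.184314 (inverted)
t(4,2) = 2.69 - 2.060·0.184314 = 2.310
Σt over all 4·9 pixels = 429586/6375 ≈ 67.3860392
V = pitch²·Σt = 1.12²·429586/6375 = 84.529

t(4,2)=2.310 V=84.529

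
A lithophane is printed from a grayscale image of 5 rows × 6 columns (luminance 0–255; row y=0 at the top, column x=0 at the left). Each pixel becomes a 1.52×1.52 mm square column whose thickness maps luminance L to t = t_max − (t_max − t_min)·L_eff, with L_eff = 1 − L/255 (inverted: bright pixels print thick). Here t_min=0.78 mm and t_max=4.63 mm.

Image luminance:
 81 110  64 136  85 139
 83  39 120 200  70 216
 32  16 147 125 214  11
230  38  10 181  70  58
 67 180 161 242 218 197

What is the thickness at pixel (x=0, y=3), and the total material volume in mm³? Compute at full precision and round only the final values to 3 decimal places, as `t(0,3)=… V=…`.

span = t_max - t_min = 4.63 - 0.78 = 3.850
L(0,3) = 230, L_eff = 1 - 230/255 = 0.098039 (inverted)
t(0,3) = 4.63 - 3.850·0.098039 = 4.253
Σt over all 5·6 pixels = 6532/85 ≈ 76.8470588
V = pitch²·Σt = 1.52²·6532/85 = 177.547

t(0,3)=4.253 V=177.547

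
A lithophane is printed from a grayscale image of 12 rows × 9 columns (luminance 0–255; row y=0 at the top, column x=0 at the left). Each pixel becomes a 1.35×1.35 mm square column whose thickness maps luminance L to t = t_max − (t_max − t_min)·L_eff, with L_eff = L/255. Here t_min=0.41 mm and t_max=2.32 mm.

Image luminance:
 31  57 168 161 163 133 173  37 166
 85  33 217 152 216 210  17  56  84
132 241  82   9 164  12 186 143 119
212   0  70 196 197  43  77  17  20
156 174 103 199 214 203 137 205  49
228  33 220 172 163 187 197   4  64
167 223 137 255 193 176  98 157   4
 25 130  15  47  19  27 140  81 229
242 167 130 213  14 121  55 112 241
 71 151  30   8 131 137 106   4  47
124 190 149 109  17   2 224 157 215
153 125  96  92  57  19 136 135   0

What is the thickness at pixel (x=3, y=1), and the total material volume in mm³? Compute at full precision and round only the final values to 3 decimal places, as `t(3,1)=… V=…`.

span = t_max - t_min = 2.32 - 0.41 = 1.910
L(3,1) = 152, L_eff = 152/255 = 0.596078
t(3,1) = 2.32 - 1.910·0.596078 = 1.181
Σt over all 12·9 pixels = 392729/2550 ≈ 154.0113725
V = pitch²·Σt = 1.35²·392729/2550 = 280.686

t(3,1)=1.181 V=280.686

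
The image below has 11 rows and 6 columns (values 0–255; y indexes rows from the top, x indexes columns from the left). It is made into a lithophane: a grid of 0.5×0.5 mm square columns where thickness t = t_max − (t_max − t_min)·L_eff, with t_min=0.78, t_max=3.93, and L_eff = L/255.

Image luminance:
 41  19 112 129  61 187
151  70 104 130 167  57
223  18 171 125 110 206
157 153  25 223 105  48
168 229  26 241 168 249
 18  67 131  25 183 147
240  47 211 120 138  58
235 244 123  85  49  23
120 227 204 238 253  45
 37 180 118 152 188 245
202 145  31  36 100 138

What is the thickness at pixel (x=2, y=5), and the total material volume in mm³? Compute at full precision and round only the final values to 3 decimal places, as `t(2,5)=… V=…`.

t(2,5)=2.312 V=38.051

span = t_max - t_min = 3.93 - 0.78 = 3.150
L(2,5) = 131, L_eff = 131/255 = 0.513725
t(2,5) = 3.93 - 3.150·0.513725 = 2.312
Σt over all 11·6 pixels = 5175/34 ≈ 152.2058824
V = pitch²·Σt = 0.5²·5175/34 = 38.051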